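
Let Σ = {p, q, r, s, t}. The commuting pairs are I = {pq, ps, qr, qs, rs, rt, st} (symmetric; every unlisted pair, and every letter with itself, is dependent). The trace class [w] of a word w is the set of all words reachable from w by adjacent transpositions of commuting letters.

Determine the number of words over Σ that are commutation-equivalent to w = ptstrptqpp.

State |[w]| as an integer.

#0=p has no predecessor
#1=t depends on [0:p]
#2=s has no predecessor
#3=t depends on [1:t]
#4=r depends on [0:p]
#5=p depends on [3:t, 4:r]
#6=t depends on [5:p]
#7=q depends on [6:t]
#8=p depends on [6:t]
#9=p depends on [8:p]
sources: [0:p, 2:s]
N(rest) = Σ N(rest − s) over sources s of rest; N(one piece) = 1:
  size 1 → [2]=1  [7]=1  [9]=1
  size 2 → [2,7]=2  [2,9]=2  [7,9]=2  [8,9]=1
  size 3 → [2,7,9]=6  [2,8,9]=3  [7,8,9]=3
  size 4 → [2,7,8,9]=12  [6,7,8,9]=3
  size 5 → [2,6,7,8,9]=15  [5,6,7,8,9]=3
  size 6 → [2,5,6,7,8,9]=18  [3,5,6,7,8,9]=3  [4,5,6,7,8,9]=3
  size 7 → [1,3,5,6,7,8,9]=3  [2,3,5,6,7,8,9]=21  [2,4,5,6,7,8,9]=21  [3,4,5,6,7,8,9]=6
  size 8 → [1,2,3,5,6,7,8,9]=24  [1,3,4,5,6,7,8,9]=9  [2,3,4,5,6,7,8,9]=48
  first=0(p) contributes 81
  first=2(s) contributes 9
|[w]| = 90

90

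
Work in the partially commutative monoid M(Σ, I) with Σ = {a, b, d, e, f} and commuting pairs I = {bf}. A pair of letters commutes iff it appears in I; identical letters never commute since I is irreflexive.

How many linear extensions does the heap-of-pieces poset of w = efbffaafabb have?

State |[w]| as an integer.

#0=e has no predecessor
#1=f depends on [0:e]
#2=b depends on [0:e]
#3=f depends on [1:f]
#4=f depends on [3:f]
#5=a depends on [2:b, 4:f]
#6=a depends on [5:a]
#7=f depends on [6:a]
#8=a depends on [7:f]
#9=b depends on [8:a]
#10=b depends on [9:b]
sources: [0:e]
N(rest) = Σ N(rest − s) over sources s of rest; N(one piece) = 1:
  size 1 → [10]=1
  size 2 → [9,10]=1
  size 3 → [8,9,10]=1
  size 4 → [7,8,9,10]=1
  size 5 → [6,7,8,9,10]=1
  size 6 → [5,6,7,8,9,10]=1
  size 7 → [2,5,6,7,8,9,10]=1  [4,5,6,7,8,9,10]=1
  size 8 → [2,4,5,6,7,8,9,10]=2  [3,4,5,6,7,8,9,10]=1
  size 9 → [1,3,4,5,6,7,8,9,10]=1  [2,3,4,5,6,7,8,9,10]=3
  first=0(e) contributes 4

4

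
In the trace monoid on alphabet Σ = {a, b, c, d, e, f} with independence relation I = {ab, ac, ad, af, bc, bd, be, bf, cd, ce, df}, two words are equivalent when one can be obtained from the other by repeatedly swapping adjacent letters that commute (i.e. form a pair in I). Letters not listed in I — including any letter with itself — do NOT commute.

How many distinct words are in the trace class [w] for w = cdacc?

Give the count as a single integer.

20

piece 0:c — minimal
piece 1:d — minimal
piece 2:a — minimal
piece 3:c rests on {0:c}
piece 4:c rests on {3:c}
minimal pieces: {0:c, 1:d, 2:a}
ways to finish when only these pieces remain (= sum over removing one remaining piece with nothing left below it):
  1 left: {1}→1  {2}→1  {4}→1
  2 left: {1,2}→2  {1,4}→2  {2,4}→2  {3,4}→1
  3 left: {0,3,4}→1  {1,2,4}→6  {1,3,4}→3  {2,3,4}→3
  placing 0:c first → 12 extensions
  placing 1:d first → 4 extensions
  placing 2:a first → 4 extensions
total linear extensions = 20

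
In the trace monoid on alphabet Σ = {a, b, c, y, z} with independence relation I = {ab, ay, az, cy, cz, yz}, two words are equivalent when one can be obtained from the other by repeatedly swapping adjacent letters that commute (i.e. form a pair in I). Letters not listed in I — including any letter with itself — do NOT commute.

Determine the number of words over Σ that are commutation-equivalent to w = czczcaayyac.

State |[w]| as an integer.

#0=c has no predecessor
#1=z has no predecessor
#2=c depends on [0:c]
#3=z depends on [1:z]
#4=c depends on [2:c]
#5=a depends on [4:c]
#6=a depends on [5:a]
#7=y has no predecessor
#8=y depends on [7:y]
#9=a depends on [6:a]
#10=c depends on [9:a]
sources: [0:c, 1:z, 7:y]
N(rest) = Σ N(rest − s) over sources s of rest; N(one piece) = 1:
  size 1 → [3]=1  [8]=1  [10]=1
  size 2 → [1,3]=1  [3,8]=2  [3,10]=2  [7,8]=1  [8,10]=2  [9,10]=1
  size 3 → [1,3,8]=3  [1,3,10]=3  [3,7,8]=3  [3,8,10]=6  [3,9,10]=3  [6,9,10]=1  [7,8,10]=3  [8,9,10]=3
  size 4 → [1,3,7,8]=6  [1,3,8,10]=12  [1,3,9,10]=6  [3,6,9,10]=4  [3,7,8,10]=12  [3,8,9,10]=12  [5,6,9,10]=1  [6,8,9,10]=4  [7,8,9,10]=6
  size 5 → [1,3,6,9,10]=10  [1,3,7,8,10]=30  [1,3,8,9,10]=30  [3,5,6,9,10]=5  [3,6,8,9,10]=20  [3,7,8,9,10]=30  [4,5,6,9,10]=1  [5,6,8,9,10]=5  [6,7,8,9,10]=10
  size 6 → [1,3,5,6,9,10]=15  [1,3,6,8,9,10]=60  [1,3,7,8,9,10]=90  [2,4,5,6,9,10]=1  [3,4,5,6,9,10]=6  [3,5,6,8,9,10]=30  [3,6,7,8,9,10]=60  [4,5,6,8,9,10]=6  [5,6,7,8,9,10]=15
  size 7 → [0,2,4,5,6,9,10]=1  [1,3,4,5,6,9,10]=21  [1,3,5,6,8,9,10]=105  [1,3,6,7,8,9,10]=210  [2,3,4,5,6,9,10]=7  [2,4,5,6,8,9,10]=7  [3,4,5,6,8,9,10]=42  [3,5,6,7,8,9,10]=105  [4,5,6,7,8,9,10]=21
  size 8 → [0,2,3,4,5,6,9,10]=8  [0,2,4,5,6,8,9,10]=8  [1,2,3,4,5,6,9,10]=28  [1,3,4,5,6,8,9,10]=168  [1,3,5,6,7,8,9,10]=420  [2,3,4,5,6,8,9,10]=56  [2,4,5,6,7,8,9,10]=28  [3,4,5,6,7,8,9,10]=168
  size 9 → [0,1,2,3,4,5,6,9,10]=36  [0,2,3,4,5,6,8,9,10]=72  [0,2,4,5,6,7,8,9,10]=36  [1,2,3,4,5,6,8,9,10]=252  [1,3,4,5,6,7,8,9,10]=756  [2,3,4,5,6,7,8,9,10]=252
  first=0(c) contributes 1260
  first=1(z) contributes 360
  first=7(y) contributes 360
|[w]| = 1980

1980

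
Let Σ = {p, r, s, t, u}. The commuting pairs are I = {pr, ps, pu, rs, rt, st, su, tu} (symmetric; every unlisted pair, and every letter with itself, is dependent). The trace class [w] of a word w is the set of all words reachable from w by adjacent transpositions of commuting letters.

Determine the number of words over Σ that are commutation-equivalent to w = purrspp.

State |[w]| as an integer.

0(p) covers ∅
1(u) covers ∅
2(r) covers 1:u
3(r) covers 2:r
4(s) covers ∅
5(p) covers 0:p
6(p) covers 5:p
floor of heap: 0:p, 1:u, 4:s
completions by unplaced set U, small U first (add the entries for U minus each lowest piece of U):
  |U|=1: {3}:1  {4}:1  {6}:1
  |U|=2: {2,3}:1  {3,4}:2  {3,6}:2  {4,6}:2  {5,6}:1
  |U|=3: {0,5,6}:1  {1,2,3}:1  {2,3,4}:3  {2,3,6}:3  {3,4,6}:6  {3,5,6}:3  {4,5,6}:3
  |U|=4: {0,3,5,6}:4  {0,4,5,6}:4  {1,2,3,4}:4  {1,2,3,6}:4  {2,3,4,6}:12  {2,3,5,6}:6  {3,4,5,6}:12
  |U|=5: {0,2,3,5,6}:10  {0,3,4,5,6}:20  {1,2,3,4,6}:20  {1,2,3,5,6}:10  {2,3,4,5,6}:30
  start at 0(p): 60
  start at 1(u): 60
  start at 4(s): 20
sum over floor = 140

140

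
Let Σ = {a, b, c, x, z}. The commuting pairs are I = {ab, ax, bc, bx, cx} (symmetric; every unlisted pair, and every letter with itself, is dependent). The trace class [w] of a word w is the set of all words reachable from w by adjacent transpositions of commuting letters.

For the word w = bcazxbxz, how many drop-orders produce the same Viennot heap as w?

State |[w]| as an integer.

#0=b has no predecessor
#1=c has no predecessor
#2=a depends on [1:c]
#3=z depends on [0:b, 2:a]
#4=x depends on [3:z]
#5=b depends on [3:z]
#6=x depends on [4:x]
#7=z depends on [5:b, 6:x]
sources: [0:b, 1:c]
N(rest) = Σ N(rest − s) over sources s of rest; N(one piece) = 1:
  size 1 → [7]=1
  size 2 → [5,7]=1  [6,7]=1
  size 3 → [4,6,7]=1  [5,6,7]=2
  size 4 → [4,5,6,7]=3
  size 5 → [3,4,5,6,7]=3
  size 6 → [0,3,4,5,6,7]=3  [2,3,4,5,6,7]=3
  first=0(b) contributes 3
  first=1(c) contributes 6
|[w]| = 9

9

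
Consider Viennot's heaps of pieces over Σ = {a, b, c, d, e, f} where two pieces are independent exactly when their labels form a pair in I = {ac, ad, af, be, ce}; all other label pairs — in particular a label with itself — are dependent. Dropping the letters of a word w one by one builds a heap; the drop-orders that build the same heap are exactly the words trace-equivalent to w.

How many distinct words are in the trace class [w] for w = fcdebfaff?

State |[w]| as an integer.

#0=f has no predecessor
#1=c depends on [0:f]
#2=d depends on [1:c]
#3=e depends on [2:d]
#4=b depends on [2:d]
#5=f depends on [3:e, 4:b]
#6=a depends on [3:e, 4:b]
#7=f depends on [5:f]
#8=f depends on [7:f]
sources: [0:f]
N(rest) = Σ N(rest − s) over sources s of rest; N(one piece) = 1:
  size 1 → [6]=1  [8]=1
  size 2 → [6,8]=2  [7,8]=1
  size 3 → [5,7,8]=1  [6,7,8]=3
  size 4 → [5,6,7,8]=4
  size 5 → [3,5,6,7,8]=4  [4,5,6,7,8]=4
  size 6 → [3,4,5,6,7,8]=8
  size 7 → [2,3,4,5,6,7,8]=8
  first=0(f) contributes 8

8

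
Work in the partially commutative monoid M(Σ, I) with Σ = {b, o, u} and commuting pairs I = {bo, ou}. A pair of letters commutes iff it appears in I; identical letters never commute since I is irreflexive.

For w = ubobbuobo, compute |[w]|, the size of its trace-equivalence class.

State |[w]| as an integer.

0(u) covers ∅
1(b) covers 0:u
2(o) covers ∅
3(b) covers 1:b
4(b) covers 3:b
5(u) covers 4:b
6(o) covers 2:o
7(b) covers 5:u
8(o) covers 6:o
floor of heap: 0:u, 2:o
completions by unplaced set U, small U first (add the entries for U minus each lowest piece of U):
  |U|=1: {7}:1  {8}:1
  |U|=2: {5,7}:1  {6,8}:1  {7,8}:2
  |U|=3: {2,6,8}:1  {4,5,7}:1  {5,7,8}:3  {6,7,8}:3
  |U|=4: {2,6,7,8}:4  {3,4,5,7}:1  {4,5,7,8}:4  {5,6,7,8}:6
  |U|=5: {1,3,4,5,7}:1  {2,5,6,7,8}:10  {3,4,5,7,8}:5  {4,5,6,7,8}:10
  |U|=6: {0,1,3,4,5,7}:1  {1,3,4,5,7,8}:6  {2,4,5,6,7,8}:20  {3,4,5,6,7,8}:15
  |U|=7: {0,1,3,4,5,7,8}:7  {1,3,4,5,6,7,8}:21  {2,3,4,5,6,7,8}:35
  start at 0(u): 56
  start at 2(o): 28
sum over floor = 84

84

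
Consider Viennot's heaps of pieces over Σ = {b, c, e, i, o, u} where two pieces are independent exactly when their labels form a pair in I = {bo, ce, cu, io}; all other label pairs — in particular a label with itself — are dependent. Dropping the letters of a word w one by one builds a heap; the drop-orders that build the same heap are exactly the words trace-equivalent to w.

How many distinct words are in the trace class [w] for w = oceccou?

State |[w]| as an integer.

0(o) covers ∅
1(c) covers 0:o
2(e) covers 0:o
3(c) covers 1:c
4(c) covers 3:c
5(o) covers 2:e, 4:c
6(u) covers 5:o
floor of heap: 0:o
completions by unplaced set U, small U first (add the entries for U minus each lowest piece of U):
  |U|=1: {6}:1
  |U|=2: {5,6}:1
  |U|=3: {2,5,6}:1  {4,5,6}:1
  |U|=4: {2,4,5,6}:2  {3,4,5,6}:1
  |U|=5: {1,3,4,5,6}:1  {2,3,4,5,6}:3
  start at 0(o): 4

4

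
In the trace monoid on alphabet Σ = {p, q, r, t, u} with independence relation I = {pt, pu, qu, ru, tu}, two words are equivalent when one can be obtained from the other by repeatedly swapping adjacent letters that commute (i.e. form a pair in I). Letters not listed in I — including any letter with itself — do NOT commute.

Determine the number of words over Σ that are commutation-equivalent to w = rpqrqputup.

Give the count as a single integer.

135

#0=r has no predecessor
#1=p depends on [0:r]
#2=q depends on [1:p]
#3=r depends on [2:q]
#4=q depends on [3:r]
#5=p depends on [4:q]
#6=u has no predecessor
#7=t depends on [4:q]
#8=u depends on [6:u]
#9=p depends on [5:p]
sources: [0:r, 6:u]
N(rest) = Σ N(rest − s) over sources s of rest; N(one piece) = 1:
  size 1 → [7]=1  [8]=1  [9]=1
  size 2 → [5,9]=1  [6,8]=1  [7,8]=2  [7,9]=2  [8,9]=2
  size 3 → [5,7,9]=3  [5,8,9]=3  [6,7,8]=3  [6,8,9]=3  [7,8,9]=6
  size 4 → [4,5,7,9]=3  [5,6,8,9]=6  [5,7,8,9]=12  [6,7,8,9]=12
  size 5 → [3,4,5,7,9]=3  [4,5,7,8,9]=15  [5,6,7,8,9]=30
  size 6 → [2,3,4,5,7,9]=3  [3,4,5,7,8,9]=18  [4,5,6,7,8,9]=45
  size 7 → [1,2,3,4,5,7,9]=3  [2,3,4,5,7,8,9]=21  [3,4,5,6,7,8,9]=63
  size 8 → [0,1,2,3,4,5,7,9]=3  [1,2,3,4,5,7,8,9]=24  [2,3,4,5,6,7,8,9]=84
  first=0(r) contributes 108
  first=6(u) contributes 27
|[w]| = 135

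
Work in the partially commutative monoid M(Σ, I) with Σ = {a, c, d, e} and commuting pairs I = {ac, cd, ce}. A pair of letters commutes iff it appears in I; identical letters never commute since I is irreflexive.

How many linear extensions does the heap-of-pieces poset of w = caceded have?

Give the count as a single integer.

21

0(c) covers ∅
1(a) covers ∅
2(c) covers 0:c
3(e) covers 1:a
4(d) covers 3:e
5(e) covers 4:d
6(d) covers 5:e
floor of heap: 0:c, 1:a
completions by unplaced set U, small U first (add the entries for U minus each lowest piece of U):
  |U|=1: {2}:1  {6}:1
  |U|=2: {0,2}:1  {2,6}:2  {5,6}:1
  |U|=3: {0,2,6}:3  {2,5,6}:3  {4,5,6}:1
  |U|=4: {0,2,5,6}:6  {2,4,5,6}:4  {3,4,5,6}:1
  |U|=5: {0,2,4,5,6}:10  {1,3,4,5,6}:1  {2,3,4,5,6}:5
  start at 0(c): 6
  start at 1(a): 15
sum over floor = 21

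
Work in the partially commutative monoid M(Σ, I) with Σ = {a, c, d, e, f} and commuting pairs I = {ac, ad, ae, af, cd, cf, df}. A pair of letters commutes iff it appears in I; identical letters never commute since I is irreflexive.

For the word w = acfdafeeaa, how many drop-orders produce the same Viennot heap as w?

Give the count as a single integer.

2520

0(a) covers ∅
1(c) covers ∅
2(f) covers ∅
3(d) covers ∅
4(a) covers 0:a
5(f) covers 2:f
6(e) covers 1:c, 3:d, 5:f
7(e) covers 6:e
8(a) covers 4:a
9(a) covers 8:a
floor of heap: 0:a, 1:c, 2:f, 3:d
completions by unplaced set U, small U first (add the entries for U minus each lowest piece of U):
  |U|=1: {7}:1  {9}:1
  |U|=2: {6,7}:1  {7,9}:2  {8,9}:1
  |U|=3: {1,6,7}:1  {3,6,7}:1  {4,8,9}:1  {5,6,7}:1  {6,7,9}:3  {7,8,9}:3
  |U|=4: {0,4,8,9}:1  {1,3,6,7}:2  {1,5,6,7}:2  {1,6,7,9}:4  {2,5,6,7}:1  {3,5,6,7}:2  {3,6,7,9}:4  {4,7,8,9}:4  {5,6,7,9}:4  {6,7,8,9}:6
  |U|=5: {0,4,7,8,9}:5  {1,2,5,6,7}:3  {1,3,5,6,7}:6  {1,3,6,7,9}:10  {1,5,6,7,9}:10  {1,6,7,8,9}:10  {2,3,5,6,7}:3  {2,5,6,7,9}:5  {3,5,6,7,9}:10  {3,6,7,8,9}:10  {4,6,7,8,9}:10  {5,6,7,8,9}:10
  |U|=6: {0,4,6,7,8,9}:15  {1,2,3,5,6,7}:12  {1,2,5,6,7,9}:18  {1,3,5,6,7,9}:36  {1,3,6,7,8,9}:30  {1,4,6,7,8,9}:20  {1,5,6,7,8,9}:30  {2,3,5,6,7,9}:18  {2,5,6,7,8,9}:15  {3,4,6,7,8,9}:20  {3,5,6,7,8,9}:30  {4,5,6,7,8,9}:20
  |U|=7: {0,1,4,6,7,8,9}:35  {0,3,4,6,7,8,9}:35  {0,4,5,6,7,8,9}:35  {1,2,3,5,6,7,9}:84  {1,2,5,6,7,8,9}:63  {1,3,4,6,7,8,9}:70  {1,3,5,6,7,8,9}:126  {1,4,5,6,7,8,9}:70  {2,3,5,6,7,8,9}:63  {2,4,5,6,7,8,9}:35  {3,4,5,6,7,8,9}:70
  |U|=8: {0,1,3,4,6,7,8,9}:140  {0,1,4,5,6,7,8,9}:140  {0,2,4,5,6,7,8,9}:70  {0,3,4,5,6,7,8,9}:140  {1,2,3,5,6,7,8,9}:336  {1,2,4,5,6,7,8,9}:168  {1,3,4,5,6,7,8,9}:336  {2,3,4,5,6,7,8,9}:168
  start at 0(a): 1008
  start at 1(c): 378
  start at 2(f): 756
  start at 3(d): 378
sum over floor = 2520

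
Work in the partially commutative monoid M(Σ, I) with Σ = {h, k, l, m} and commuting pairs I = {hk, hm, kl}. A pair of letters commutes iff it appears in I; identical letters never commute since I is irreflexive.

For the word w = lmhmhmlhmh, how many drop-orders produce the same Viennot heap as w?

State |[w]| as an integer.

0(l) covers ∅
1(m) covers 0:l
2(h) covers 0:l
3(m) covers 1:m
4(h) covers 2:h
5(m) covers 3:m
6(l) covers 4:h, 5:m
7(h) covers 6:l
8(m) covers 6:l
9(h) covers 7:h
floor of heap: 0:l
completions by unplaced set U, small U first (add the entries for U minus each lowest piece of U):
  |U|=1: {8}:1  {9}:1
  |U|=2: {7,9}:1  {8,9}:2
  |U|=3: {7,8,9}:3
  |U|=4: {6,7,8,9}:3
  |U|=5: {4,6,7,8,9}:3  {5,6,7,8,9}:3
  |U|=6: {2,4,6,7,8,9}:3  {3,5,6,7,8,9}:3  {4,5,6,7,8,9}:6
  |U|=7: {1,3,5,6,7,8,9}:3  {2,4,5,6,7,8,9}:9  {3,4,5,6,7,8,9}:9
  |U|=8: {1,3,4,5,6,7,8,9}:12  {2,3,4,5,6,7,8,9}:18
  start at 0(l): 30

30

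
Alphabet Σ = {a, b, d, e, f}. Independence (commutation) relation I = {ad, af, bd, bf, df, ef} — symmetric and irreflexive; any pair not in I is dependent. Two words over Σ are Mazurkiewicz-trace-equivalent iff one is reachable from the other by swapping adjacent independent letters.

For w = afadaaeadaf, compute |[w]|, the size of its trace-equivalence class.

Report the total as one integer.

0(a) covers ∅
1(f) covers ∅
2(a) covers 0:a
3(d) covers ∅
4(a) covers 2:a
5(a) covers 4:a
6(e) covers 3:d, 5:a
7(a) covers 6:e
8(d) covers 6:e
9(a) covers 7:a
10(f) covers 1:f
floor of heap: 0:a, 1:f, 3:d
completions by unplaced set U, small U first (add the entries for U minus each lowest piece of U):
  |U|=1: {8}:1  {9}:1  {10}:1
  |U|=2: {1,10}:1  {7,9}:1  {8,9}:2  {8,10}:2  {9,10}:2
  |U|=3: {1,8,10}:3  {1,9,10}:3  {7,8,9}:3  {7,9,10}:3  {8,9,10}:6
  |U|=4: {1,7,9,10}:6  {1,8,9,10}:12  {6,7,8,9}:3  {7,8,9,10}:12
  |U|=5: {1,7,8,9,10}:30  {3,6,7,8,9}:3  {5,6,7,8,9}:3  {6,7,8,9,10}:15
  |U|=6: {1,6,7,8,9,10}:45  {3,5,6,7,8,9}:6  {3,6,7,8,9,10}:18  {4,5,6,7,8,9}:3  {5,6,7,8,9,10}:18
  |U|=7: {1,3,6,7,8,9,10}:63  {1,5,6,7,8,9,10}:63  {2,4,5,6,7,8,9}:3  {3,4,5,6,7,8,9}:9  {3,5,6,7,8,9,10}:42  {4,5,6,7,8,9,10}:21
  |U|=8: {0,2,4,5,6,7,8,9}:3  {1,3,5,6,7,8,9,10}:168  {1,4,5,6,7,8,9,10}:84  {2,3,4,5,6,7,8,9}:12  {2,4,5,6,7,8,9,10}:24  {3,4,5,6,7,8,9,10}:72
  |U|=9: {0,2,3,4,5,6,7,8,9}:15  {0,2,4,5,6,7,8,9,10}:27  {1,2,4,5,6,7,8,9,10}:108  {1,3,4,5,6,7,8,9,10}:324  {2,3,4,5,6,7,8,9,10}:108
  start at 0(a): 540
  start at 1(f): 150
  start at 3(d): 135
sum over floor = 825

825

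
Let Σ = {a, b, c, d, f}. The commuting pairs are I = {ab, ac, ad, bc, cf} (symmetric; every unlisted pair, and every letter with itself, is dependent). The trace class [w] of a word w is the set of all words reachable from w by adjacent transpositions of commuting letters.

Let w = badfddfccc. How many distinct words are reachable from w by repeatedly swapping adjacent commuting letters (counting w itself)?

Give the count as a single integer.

12

piece 0:b — minimal
piece 1:a — minimal
piece 2:d rests on {0:b}
piece 3:f rests on {1:a, 2:d}
piece 4:d rests on {3:f}
piece 5:d rests on {4:d}
piece 6:f rests on {5:d}
piece 7:c rests on {5:d}
piece 8:c rests on {7:c}
piece 9:c rests on {8:c}
minimal pieces: {0:b, 1:a}
ways to finish when only these pieces remain (= sum over removing one remaining piece with nothing left below it):
  1 left: {6}→1  {9}→1
  2 left: {6,9}→2  {8,9}→1
  3 left: {6,8,9}→3  {7,8,9}→1
  4 left: {6,7,8,9}→4
  5 left: {5,6,7,8,9}→4
  6 left: {4,5,6,7,8,9}→4
  7 left: {3,4,5,6,7,8,9}→4
  8 left: {1,3,4,5,6,7,8,9}→4  {2,3,4,5,6,7,8,9}→4
  placing 0:b first → 8 extensions
  placing 1:a first → 4 extensions
total linear extensions = 12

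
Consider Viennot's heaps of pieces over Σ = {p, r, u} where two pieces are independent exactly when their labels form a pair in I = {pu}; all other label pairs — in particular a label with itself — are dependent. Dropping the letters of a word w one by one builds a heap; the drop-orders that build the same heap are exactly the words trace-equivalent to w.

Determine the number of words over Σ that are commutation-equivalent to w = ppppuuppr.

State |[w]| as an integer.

28

#0=p has no predecessor
#1=p depends on [0:p]
#2=p depends on [1:p]
#3=p depends on [2:p]
#4=u has no predecessor
#5=u depends on [4:u]
#6=p depends on [3:p]
#7=p depends on [6:p]
#8=r depends on [5:u, 7:p]
sources: [0:p, 4:u]
N(rest) = Σ N(rest − s) over sources s of rest; N(one piece) = 1:
  size 1 → [8]=1
  size 2 → [5,8]=1  [7,8]=1
  size 3 → [4,5,8]=1  [5,7,8]=2  [6,7,8]=1
  size 4 → [3,6,7,8]=1  [4,5,7,8]=3  [5,6,7,8]=3
  size 5 → [2,3,6,7,8]=1  [3,5,6,7,8]=4  [4,5,6,7,8]=6
  size 6 → [1,2,3,6,7,8]=1  [2,3,5,6,7,8]=5  [3,4,5,6,7,8]=10
  size 7 → [0,1,2,3,6,7,8]=1  [1,2,3,5,6,7,8]=6  [2,3,4,5,6,7,8]=15
  first=0(p) contributes 21
  first=4(u) contributes 7
|[w]| = 28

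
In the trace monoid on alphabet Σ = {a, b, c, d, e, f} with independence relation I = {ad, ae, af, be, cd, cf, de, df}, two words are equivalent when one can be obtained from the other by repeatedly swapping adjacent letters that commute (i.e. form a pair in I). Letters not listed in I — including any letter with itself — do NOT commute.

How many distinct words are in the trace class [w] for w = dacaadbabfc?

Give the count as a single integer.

30

drop 0:d onto floor
drop 1:a onto floor
drop 2:c onto {1:a}
drop 3:a onto {2:c}
drop 4:a onto {3:a}
drop 5:d onto {0:d}
drop 6:b onto {4:a, 5:d}
drop 7:a onto {6:b}
drop 8:b onto {7:a}
drop 9:f onto {8:b}
drop 10:c onto {8:b}
ground layer = {0:d, 1:a}
drop-orders for the pieces not yet dropped (sum over which currently-grounded one goes next):
  1 to go: {9} 1  {10} 1
  2 to go: {9,10} 2
  3 to go: {8,9,10} 2
  4 to go: {7,8,9,10} 2
  5 to go: {6,7,8,9,10} 2
  6 to go: {4,6,7,8,9,10} 2  {5,6,7,8,9,10} 2
  7 to go: {0,5,6,7,8,9,10} 2  {3,4,6,7,8,9,10} 2  {4,5,6,7,8,9,10} 4
  8 to go: {0,4,5,6,7,8,9,10} 6  {2,3,4,6,7,8,9,10} 2  {3,4,5,6,7,8,9,10} 6
  9 to go: {0,3,4,5,6,7,8,9,10} 12  {1,2,3,4,6,7,8,9,10} 2  {2,3,4,5,6,7,8,9,10} 8
  if 0:d drops first: 10 orders
  if 1:a drops first: 20 orders
heap linearizations: 30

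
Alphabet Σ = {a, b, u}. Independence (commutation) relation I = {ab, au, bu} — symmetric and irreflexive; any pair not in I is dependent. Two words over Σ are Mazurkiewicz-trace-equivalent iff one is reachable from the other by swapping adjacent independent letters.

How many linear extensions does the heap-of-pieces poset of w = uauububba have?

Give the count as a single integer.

0(u) covers ∅
1(a) covers ∅
2(u) covers 0:u
3(u) covers 2:u
4(b) covers ∅
5(u) covers 3:u
6(b) covers 4:b
7(b) covers 6:b
8(a) covers 1:a
floor of heap: 0:u, 1:a, 4:b
completions by unplaced set U, small U first (add the entries for U minus each lowest piece of U):
  |U|=1: {5}:1  {7}:1  {8}:1
  |U|=2: {1,8}:1  {3,5}:1  {5,7}:2  {5,8}:2  {6,7}:1  {7,8}:2
  |U|=3: {1,5,8}:3  {1,7,8}:3  {2,3,5}:1  {3,5,7}:3  {3,5,8}:3  {4,6,7}:1  {5,6,7}:3  {5,7,8}:6  {6,7,8}:3
  |U|=4: {0,2,3,5}:1  {1,3,5,8}:6  {1,5,7,8}:12  {1,6,7,8}:6  {2,3,5,7}:4  {2,3,5,8}:4  {3,5,6,7}:6  {3,5,7,8}:12  {4,5,6,7}:4  {4,6,7,8}:4  {5,6,7,8}:12
  |U|=5: {0,2,3,5,7}:5  {0,2,3,5,8}:5  {1,2,3,5,8}:10  {1,3,5,7,8}:30  {1,4,6,7,8}:10  {1,5,6,7,8}:30  {2,3,5,6,7}:10  {2,3,5,7,8}:20  {3,4,5,6,7}:10  {3,5,6,7,8}:30  {4,5,6,7,8}:20
  |U|=6: {0,1,2,3,5,8}:15  {0,2,3,5,6,7}:15  {0,2,3,5,7,8}:30  {1,2,3,5,7,8}:60  {1,3,5,6,7,8}:90  {1,4,5,6,7,8}:60  {2,3,4,5,6,7}:20  {2,3,5,6,7,8}:60  {3,4,5,6,7,8}:60
  |U|=7: {0,1,2,3,5,7,8}:105  {0,2,3,4,5,6,7}:35  {0,2,3,5,6,7,8}:105  {1,2,3,5,6,7,8}:210  {1,3,4,5,6,7,8}:210  {2,3,4,5,6,7,8}:140
  start at 0(u): 560
  start at 1(a): 280
  start at 4(b): 420
sum over floor = 1260

1260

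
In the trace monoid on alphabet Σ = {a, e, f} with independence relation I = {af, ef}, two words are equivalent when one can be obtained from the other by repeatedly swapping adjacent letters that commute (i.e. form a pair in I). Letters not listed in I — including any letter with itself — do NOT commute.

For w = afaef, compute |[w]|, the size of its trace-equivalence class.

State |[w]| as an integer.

0(a) covers ∅
1(f) covers ∅
2(a) covers 0:a
3(e) covers 2:a
4(f) covers 1:f
floor of heap: 0:a, 1:f
completions by unplaced set U, small U first (add the entries for U minus each lowest piece of U):
  |U|=1: {3}:1  {4}:1
  |U|=2: {1,4}:1  {2,3}:1  {3,4}:2
  |U|=3: {0,2,3}:1  {1,3,4}:3  {2,3,4}:3
  start at 0(a): 6
  start at 1(f): 4
sum over floor = 10

10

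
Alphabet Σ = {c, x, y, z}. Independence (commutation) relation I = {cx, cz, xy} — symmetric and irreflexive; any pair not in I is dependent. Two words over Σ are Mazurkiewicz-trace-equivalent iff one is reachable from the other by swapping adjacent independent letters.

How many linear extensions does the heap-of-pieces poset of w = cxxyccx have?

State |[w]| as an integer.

piece 0:c — minimal
piece 1:x — minimal
piece 2:x rests on {1:x}
piece 3:y rests on {0:c}
piece 4:c rests on {3:y}
piece 5:c rests on {4:c}
piece 6:x rests on {2:x}
minimal pieces: {0:c, 1:x}
ways to finish when only these pieces remain (= sum over removing one remaining piece with nothing left below it):
  1 left: {5}→1  {6}→1
  2 left: {2,6}→1  {4,5}→1  {5,6}→2
  3 left: {1,2,6}→1  {2,5,6}→3  {3,4,5}→1  {4,5,6}→3
  4 left: {0,3,4,5}→1  {1,2,5,6}→4  {2,4,5,6}→6  {3,4,5,6}→4
  5 left: {0,3,4,5,6}→5  {1,2,4,5,6}→10  {2,3,4,5,6}→10
  placing 0:c first → 20 extensions
  placing 1:x first → 15 extensions
total linear extensions = 35

35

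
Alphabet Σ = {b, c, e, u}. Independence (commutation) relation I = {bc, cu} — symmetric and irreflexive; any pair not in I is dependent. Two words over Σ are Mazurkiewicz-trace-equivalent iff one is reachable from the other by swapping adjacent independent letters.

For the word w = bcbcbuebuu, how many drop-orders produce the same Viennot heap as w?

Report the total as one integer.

0(b) covers ∅
1(c) covers ∅
2(b) covers 0:b
3(c) covers 1:c
4(b) covers 2:b
5(u) covers 4:b
6(e) covers 3:c, 5:u
7(b) covers 6:e
8(u) covers 7:b
9(u) covers 8:u
floor of heap: 0:b, 1:c
completions by unplaced set U, small U first (add the entries for U minus each lowest piece of U):
  |U|=1: {9}:1
  |U|=2: {8,9}:1
  |U|=3: {7,8,9}:1
  |U|=4: {6,7,8,9}:1
  |U|=5: {3,6,7,8,9}:1  {5,6,7,8,9}:1
  |U|=6: {1,3,6,7,8,9}:1  {3,5,6,7,8,9}:2  {4,5,6,7,8,9}:1
  |U|=7: {1,3,5,6,7,8,9}:3  {2,4,5,6,7,8,9}:1  {3,4,5,6,7,8,9}:3
  |U|=8: {0,2,4,5,6,7,8,9}:1  {1,3,4,5,6,7,8,9}:6  {2,3,4,5,6,7,8,9}:4
  start at 0(b): 10
  start at 1(c): 5
sum over floor = 15

15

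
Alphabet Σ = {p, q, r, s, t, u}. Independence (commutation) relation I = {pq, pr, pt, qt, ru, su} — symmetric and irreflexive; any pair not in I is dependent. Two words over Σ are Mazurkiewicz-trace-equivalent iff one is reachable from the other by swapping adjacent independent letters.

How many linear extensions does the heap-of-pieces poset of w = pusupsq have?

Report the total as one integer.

#0=p has no predecessor
#1=u depends on [0:p]
#2=s depends on [0:p]
#3=u depends on [1:u]
#4=p depends on [2:s, 3:u]
#5=s depends on [4:p]
#6=q depends on [5:s]
sources: [0:p]
N(rest) = Σ N(rest − s) over sources s of rest; N(one piece) = 1:
  size 1 → [6]=1
  size 2 → [5,6]=1
  size 3 → [4,5,6]=1
  size 4 → [2,4,5,6]=1  [3,4,5,6]=1
  size 5 → [1,3,4,5,6]=1  [2,3,4,5,6]=2
  first=0(p) contributes 3

3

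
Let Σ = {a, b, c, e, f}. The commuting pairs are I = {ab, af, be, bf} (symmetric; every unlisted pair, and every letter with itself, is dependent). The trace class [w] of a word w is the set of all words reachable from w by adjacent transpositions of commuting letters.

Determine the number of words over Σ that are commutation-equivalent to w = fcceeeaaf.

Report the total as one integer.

0(f) covers ∅
1(c) covers 0:f
2(c) covers 1:c
3(e) covers 2:c
4(e) covers 3:e
5(e) covers 4:e
6(a) covers 5:e
7(a) covers 6:a
8(f) covers 5:e
floor of heap: 0:f
completions by unplaced set U, small U first (add the entries for U minus each lowest piece of U):
  |U|=1: {7}:1  {8}:1
  |U|=2: {6,7}:1  {7,8}:2
  |U|=3: {6,7,8}:3
  |U|=4: {5,6,7,8}:3
  |U|=5: {4,5,6,7,8}:3
  |U|=6: {3,4,5,6,7,8}:3
  |U|=7: {2,3,4,5,6,7,8}:3
  start at 0(f): 3

3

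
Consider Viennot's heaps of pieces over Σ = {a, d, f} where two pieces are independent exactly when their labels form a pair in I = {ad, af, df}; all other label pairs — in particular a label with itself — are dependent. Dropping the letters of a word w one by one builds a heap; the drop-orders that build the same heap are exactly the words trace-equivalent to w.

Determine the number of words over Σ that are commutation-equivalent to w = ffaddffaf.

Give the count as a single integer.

piece 0:f — minimal
piece 1:f rests on {0:f}
piece 2:a — minimal
piece 3:d — minimal
piece 4:d rests on {3:d}
piece 5:f rests on {1:f}
piece 6:f rests on {5:f}
piece 7:a rests on {2:a}
piece 8:f rests on {6:f}
minimal pieces: {0:f, 2:a, 3:d}
ways to finish when only these pieces remain (= sum over removing one remaining piece with nothing left below it):
  1 left: {4}→1  {7}→1  {8}→1
  2 left: {2,7}→1  {3,4}→1  {4,7}→2  {4,8}→2  {6,8}→1  {7,8}→2
  3 left: {2,4,7}→3  {2,7,8}→3  {3,4,7}→3  {3,4,8}→3  {4,6,8}→3  {4,7,8}→6  {5,6,8}→1  {6,7,8}→3
  4 left: {1,5,6,8}→1  {2,3,4,7}→6  {2,4,7,8}→12  {2,6,7,8}→6  {3,4,6,8}→6  {3,4,7,8}→12  {4,5,6,8}→4  {4,6,7,8}→12  {5,6,7,8}→4
  5 left: {0,1,5,6,8}→1  {1,4,5,6,8}→5  {1,5,6,7,8}→5  {2,3,4,7,8}→30  {2,4,6,7,8}→30  {2,5,6,7,8}→10  {3,4,5,6,8}→10  {3,4,6,7,8}→30  {4,5,6,7,8}→20
  6 left: {0,1,4,5,6,8}→6  {0,1,5,6,7,8}→6  {1,2,5,6,7,8}→15  {1,3,4,5,6,8}→15  {1,4,5,6,7,8}→30  {2,3,4,6,7,8}→90  {2,4,5,6,7,8}→60  {3,4,5,6,7,8}→60
  7 left: {0,1,2,5,6,7,8}→21  {0,1,3,4,5,6,8}→21  {0,1,4,5,6,7,8}→42  {1,2,4,5,6,7,8}→105  {1,3,4,5,6,7,8}→105  {2,3,4,5,6,7,8}→210
  placing 0:f first → 420 extensions
  placing 2:a first → 168 extensions
  placing 3:d first → 168 extensions
total linear extensions = 756

756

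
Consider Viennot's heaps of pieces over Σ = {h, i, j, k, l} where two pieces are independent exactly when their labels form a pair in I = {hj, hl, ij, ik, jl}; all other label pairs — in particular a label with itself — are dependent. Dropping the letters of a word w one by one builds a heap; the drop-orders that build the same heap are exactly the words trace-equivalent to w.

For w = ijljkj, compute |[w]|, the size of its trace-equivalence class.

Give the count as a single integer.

6

0(i) covers ∅
1(j) covers ∅
2(l) covers 0:i
3(j) covers 1:j
4(k) covers 2:l, 3:j
5(j) covers 4:k
floor of heap: 0:i, 1:j
completions by unplaced set U, small U first (add the entries for U minus each lowest piece of U):
  |U|=1: {5}:1
  |U|=2: {4,5}:1
  |U|=3: {2,4,5}:1  {3,4,5}:1
  |U|=4: {0,2,4,5}:1  {1,3,4,5}:1  {2,3,4,5}:2
  start at 0(i): 3
  start at 1(j): 3
sum over floor = 6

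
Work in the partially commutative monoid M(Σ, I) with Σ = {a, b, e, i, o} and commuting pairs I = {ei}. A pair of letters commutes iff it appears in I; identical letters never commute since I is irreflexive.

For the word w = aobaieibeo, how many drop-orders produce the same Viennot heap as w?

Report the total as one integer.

3

#0=a has no predecessor
#1=o depends on [0:a]
#2=b depends on [1:o]
#3=a depends on [2:b]
#4=i depends on [3:a]
#5=e depends on [3:a]
#6=i depends on [4:i]
#7=b depends on [5:e, 6:i]
#8=e depends on [7:b]
#9=o depends on [8:e]
sources: [0:a]
N(rest) = Σ N(rest − s) over sources s of rest; N(one piece) = 1:
  size 1 → [9]=1
  size 2 → [8,9]=1
  size 3 → [7,8,9]=1
  size 4 → [5,7,8,9]=1  [6,7,8,9]=1
  size 5 → [4,6,7,8,9]=1  [5,6,7,8,9]=2
  size 6 → [4,5,6,7,8,9]=3
  size 7 → [3,4,5,6,7,8,9]=3
  size 8 → [2,3,4,5,6,7,8,9]=3
  first=0(a) contributes 3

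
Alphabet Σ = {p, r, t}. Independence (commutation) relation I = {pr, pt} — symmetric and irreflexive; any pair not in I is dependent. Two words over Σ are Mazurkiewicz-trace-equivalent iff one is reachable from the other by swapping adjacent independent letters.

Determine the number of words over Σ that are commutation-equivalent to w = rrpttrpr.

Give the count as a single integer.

#0=r has no predecessor
#1=r depends on [0:r]
#2=p has no predecessor
#3=t depends on [1:r]
#4=t depends on [3:t]
#5=r depends on [4:t]
#6=p depends on [2:p]
#7=r depends on [5:r]
sources: [0:r, 2:p]
N(rest) = Σ N(rest − s) over sources s of rest; N(one piece) = 1:
  size 1 → [6]=1  [7]=1
  size 2 → [2,6]=1  [5,7]=1  [6,7]=2
  size 3 → [2,6,7]=3  [4,5,7]=1  [5,6,7]=3
  size 4 → [2,5,6,7]=6  [3,4,5,7]=1  [4,5,6,7]=4
  size 5 → [1,3,4,5,7]=1  [2,4,5,6,7]=10  [3,4,5,6,7]=5
  size 6 → [0,1,3,4,5,7]=1  [1,3,4,5,6,7]=6  [2,3,4,5,6,7]=15
  first=0(r) contributes 21
  first=2(p) contributes 7
|[w]| = 28

28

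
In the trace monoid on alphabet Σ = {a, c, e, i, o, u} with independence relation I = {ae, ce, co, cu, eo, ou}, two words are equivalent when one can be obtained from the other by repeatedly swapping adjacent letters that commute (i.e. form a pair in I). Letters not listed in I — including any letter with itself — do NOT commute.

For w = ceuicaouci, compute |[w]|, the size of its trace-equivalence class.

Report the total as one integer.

18

#0=c has no predecessor
#1=e has no predecessor
#2=u depends on [1:e]
#3=i depends on [0:c, 2:u]
#4=c depends on [3:i]
#5=a depends on [4:c]
#6=o depends on [5:a]
#7=u depends on [5:a]
#8=c depends on [5:a]
#9=i depends on [6:o, 7:u, 8:c]
sources: [0:c, 1:e]
N(rest) = Σ N(rest − s) over sources s of rest; N(one piece) = 1:
  size 1 → [9]=1
  size 2 → [6,9]=1  [7,9]=1  [8,9]=1
  size 3 → [6,7,9]=2  [6,8,9]=2  [7,8,9]=2
  size 4 → [6,7,8,9]=6
  size 5 → [5,6,7,8,9]=6
  size 6 → [4,5,6,7,8,9]=6
  size 7 → [3,4,5,6,7,8,9]=6
  size 8 → [0,3,4,5,6,7,8,9]=6  [2,3,4,5,6,7,8,9]=6
  first=0(c) contributes 6
  first=1(e) contributes 12
|[w]| = 18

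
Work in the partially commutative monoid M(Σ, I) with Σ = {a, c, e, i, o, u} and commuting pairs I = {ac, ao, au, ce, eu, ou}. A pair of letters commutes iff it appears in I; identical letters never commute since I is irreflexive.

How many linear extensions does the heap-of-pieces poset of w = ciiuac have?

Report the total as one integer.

0(c) covers ∅
1(i) covers 0:c
2(i) covers 1:i
3(u) covers 2:i
4(a) covers 2:i
5(c) covers 3:u
floor of heap: 0:c
completions by unplaced set U, small U first (add the entries for U minus each lowest piece of U):
  |U|=1: {4}:1  {5}:1
  |U|=2: {3,5}:1  {4,5}:2
  |U|=3: {3,4,5}:3
  |U|=4: {2,3,4,5}:3
  start at 0(c): 3

3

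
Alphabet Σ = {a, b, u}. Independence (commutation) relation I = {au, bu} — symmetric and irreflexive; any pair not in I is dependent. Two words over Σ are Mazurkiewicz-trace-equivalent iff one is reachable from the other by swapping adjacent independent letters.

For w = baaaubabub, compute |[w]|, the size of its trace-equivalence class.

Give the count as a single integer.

piece 0:b — minimal
piece 1:a rests on {0:b}
piece 2:a rests on {1:a}
piece 3:a rests on {2:a}
piece 4:u — minimal
piece 5:b rests on {3:a}
piece 6:a rests on {5:b}
piece 7:b rests on {6:a}
piece 8:u rests on {4:u}
piece 9:b rests on {7:b}
minimal pieces: {0:b, 4:u}
ways to finish when only these pieces remain (= sum over removing one remaining piece with nothing left below it):
  1 left: {8}→1  {9}→1
  2 left: {4,8}→1  {7,9}→1  {8,9}→2
  3 left: {4,8,9}→3  {6,7,9}→1  {7,8,9}→3
  4 left: {4,7,8,9}→6  {5,6,7,9}→1  {6,7,8,9}→4
  5 left: {3,5,6,7,9}→1  {4,6,7,8,9}→10  {5,6,7,8,9}→5
  6 left: {2,3,5,6,7,9}→1  {3,5,6,7,8,9}→6  {4,5,6,7,8,9}→15
  7 left: {1,2,3,5,6,7,9}→1  {2,3,5,6,7,8,9}→7  {3,4,5,6,7,8,9}→21
  8 left: {0,1,2,3,5,6,7,9}→1  {1,2,3,5,6,7,8,9}→8  {2,3,4,5,6,7,8,9}→28
  placing 0:b first → 36 extensions
  placing 4:u first → 9 extensions
total linear extensions = 45

45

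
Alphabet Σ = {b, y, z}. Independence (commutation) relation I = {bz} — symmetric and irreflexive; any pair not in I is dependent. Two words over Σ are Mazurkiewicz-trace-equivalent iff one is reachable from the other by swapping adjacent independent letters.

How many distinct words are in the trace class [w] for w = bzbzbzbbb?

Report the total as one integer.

drop 0:b onto floor
drop 1:z onto floor
drop 2:b onto {0:b}
drop 3:z onto {1:z}
drop 4:b onto {2:b}
drop 5:z onto {3:z}
drop 6:b onto {4:b}
drop 7:b onto {6:b}
drop 8:b onto {7:b}
ground layer = {0:b, 1:z}
drop-orders for the pieces not yet dropped (sum over which currently-grounded one goes next):
  1 to go: {5} 1  {8} 1
  2 to go: {3,5} 1  {5,8} 2  {7,8} 1
  3 to go: {1,3,5} 1  {3,5,8} 3  {5,7,8} 3  {6,7,8} 1
  4 to go: {1,3,5,8} 4  {3,5,7,8} 6  {4,6,7,8} 1  {5,6,7,8} 4
  5 to go: {1,3,5,7,8} 10  {2,4,6,7,8} 1  {3,5,6,7,8} 10  {4,5,6,7,8} 5
  6 to go: {0,2,4,6,7,8} 1  {1,3,5,6,7,8} 20  {2,4,5,6,7,8} 6  {3,4,5,6,7,8} 15
  7 to go: {0,2,4,5,6,7,8} 7  {1,3,4,5,6,7,8} 35  {2,3,4,5,6,7,8} 21
  if 0:b drops first: 56 orders
  if 1:z drops first: 28 orders
heap linearizations: 84

84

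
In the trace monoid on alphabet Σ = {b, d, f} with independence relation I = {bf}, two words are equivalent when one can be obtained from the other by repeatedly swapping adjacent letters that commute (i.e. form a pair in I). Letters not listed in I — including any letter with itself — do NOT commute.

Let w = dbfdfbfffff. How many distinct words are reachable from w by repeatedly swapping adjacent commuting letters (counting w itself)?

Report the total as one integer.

#0=d has no predecessor
#1=b depends on [0:d]
#2=f depends on [0:d]
#3=d depends on [1:b, 2:f]
#4=f depends on [3:d]
#5=b depends on [3:d]
#6=f depends on [4:f]
#7=f depends on [6:f]
#8=f depends on [7:f]
#9=f depends on [8:f]
#10=f depends on [9:f]
sources: [0:d]
N(rest) = Σ N(rest − s) over sources s of rest; N(one piece) = 1:
  size 1 → [5]=1  [10]=1
  size 2 → [5,10]=2  [9,10]=1
  size 3 → [5,9,10]=3  [8,9,10]=1
  size 4 → [5,8,9,10]=4  [7,8,9,10]=1
  size 5 → [5,7,8,9,10]=5  [6,7,8,9,10]=1
  size 6 → [4,6,7,8,9,10]=1  [5,6,7,8,9,10]=6
  size 7 → [4,5,6,7,8,9,10]=7
  size 8 → [3,4,5,6,7,8,9,10]=7
  size 9 → [1,3,4,5,6,7,8,9,10]=7  [2,3,4,5,6,7,8,9,10]=7
  first=0(d) contributes 14

14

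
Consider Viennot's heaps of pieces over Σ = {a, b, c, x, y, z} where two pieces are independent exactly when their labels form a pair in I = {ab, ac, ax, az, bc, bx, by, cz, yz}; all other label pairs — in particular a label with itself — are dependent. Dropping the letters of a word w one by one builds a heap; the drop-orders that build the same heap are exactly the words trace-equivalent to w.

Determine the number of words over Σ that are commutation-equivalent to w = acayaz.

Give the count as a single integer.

18

piece 0:a — minimal
piece 1:c — minimal
piece 2:a rests on {0:a}
piece 3:y rests on {1:c, 2:a}
piece 4:a rests on {3:y}
piece 5:z — minimal
minimal pieces: {0:a, 1:c, 5:z}
ways to finish when only these pieces remain (= sum over removing one remaining piece with nothing left below it):
  1 left: {4}→1  {5}→1
  2 left: {3,4}→1  {4,5}→2
  3 left: {1,3,4}→1  {2,3,4}→1  {3,4,5}→3
  4 left: {0,2,3,4}→1  {1,2,3,4}→2  {1,3,4,5}→4  {2,3,4,5}→4
  placing 0:a first → 10 extensions
  placing 1:c first → 5 extensions
  placing 5:z first → 3 extensions
total linear extensions = 18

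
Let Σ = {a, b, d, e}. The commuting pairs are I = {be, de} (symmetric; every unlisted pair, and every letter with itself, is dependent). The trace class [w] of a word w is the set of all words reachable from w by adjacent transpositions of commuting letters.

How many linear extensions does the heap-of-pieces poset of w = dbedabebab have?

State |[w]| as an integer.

0(d) covers ∅
1(b) covers 0:d
2(e) covers ∅
3(d) covers 1:b
4(a) covers 2:e, 3:d
5(b) covers 4:a
6(e) covers 4:a
7(b) covers 5:b
8(a) covers 6:e, 7:b
9(b) covers 8:a
floor of heap: 0:d, 2:e
completions by unplaced set U, small U first (add the entries for U minus each lowest piece of U):
  |U|=1: {9}:1
  |U|=2: {8,9}:1
  |U|=3: {6,8,9}:1  {7,8,9}:1
  |U|=4: {5,7,8,9}:1  {6,7,8,9}:2
  |U|=5: {5,6,7,8,9}:3
  |U|=6: {4,5,6,7,8,9}:3
  |U|=7: {2,4,5,6,7,8,9}:3  {3,4,5,6,7,8,9}:3
  |U|=8: {1,3,4,5,6,7,8,9}:3  {2,3,4,5,6,7,8,9}:6
  start at 0(d): 9
  start at 2(e): 3
sum over floor = 12

12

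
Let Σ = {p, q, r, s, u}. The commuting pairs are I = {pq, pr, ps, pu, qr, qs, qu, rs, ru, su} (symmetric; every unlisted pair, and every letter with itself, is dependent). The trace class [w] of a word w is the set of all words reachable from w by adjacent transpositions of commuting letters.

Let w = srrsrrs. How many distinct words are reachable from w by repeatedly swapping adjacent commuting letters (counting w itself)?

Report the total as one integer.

35

drop 0:s onto floor
drop 1:r onto floor
drop 2:r onto {1:r}
drop 3:s onto {0:s}
drop 4:r onto {2:r}
drop 5:r onto {4:r}
drop 6:s onto {3:s}
ground layer = {0:s, 1:r}
drop-orders for the pieces not yet dropped (sum over which currently-grounded one goes next):
  1 to go: {5} 1  {6} 1
  2 to go: {3,6} 1  {4,5} 1  {5,6} 2
  3 to go: {0,3,6} 1  {2,4,5} 1  {3,5,6} 3  {4,5,6} 3
  4 to go: {0,3,5,6} 4  {1,2,4,5} 1  {2,4,5,6} 4  {3,4,5,6} 6
  5 to go: {0,3,4,5,6} 10  {1,2,4,5,6} 5  {2,3,4,5,6} 10
  if 0:s drops first: 15 orders
  if 1:r drops first: 20 orders
heap linearizations: 35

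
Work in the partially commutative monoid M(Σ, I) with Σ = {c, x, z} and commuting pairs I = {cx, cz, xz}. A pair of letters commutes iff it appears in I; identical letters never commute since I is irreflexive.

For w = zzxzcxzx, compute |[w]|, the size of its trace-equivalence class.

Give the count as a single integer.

280

0(z) covers ∅
1(z) covers 0:z
2(x) covers ∅
3(z) covers 1:z
4(c) covers ∅
5(x) covers 2:x
6(z) covers 3:z
7(x) covers 5:x
floor of heap: 0:z, 2:x, 4:c
completions by unplaced set U, small U first (add the entries for U minus each lowest piece of U):
  |U|=1: {4}:1  {6}:1  {7}:1
  |U|=2: {3,6}:1  {4,6}:2  {4,7}:2  {5,7}:1  {6,7}:2
  |U|=3: {1,3,6}:1  {2,5,7}:1  {3,4,6}:3  {3,6,7}:3  {4,5,7}:3  {4,6,7}:6  {5,6,7}:3
  |U|=4: {0,1,3,6}:1  {1,3,4,6}:4  {1,3,6,7}:4  {2,4,5,7}:4  {2,5,6,7}:4  {3,4,6,7}:12  {3,5,6,7}:6  {4,5,6,7}:12
  |U|=5: {0,1,3,4,6}:5  {0,1,3,6,7}:5  {1,3,4,6,7}:20  {1,3,5,6,7}:10  {2,3,5,6,7}:10  {2,4,5,6,7}:20  {3,4,5,6,7}:30
  |U|=6: {0,1,3,4,6,7}:30  {0,1,3,5,6,7}:15  {1,2,3,5,6,7}:20  {1,3,4,5,6,7}:60  {2,3,4,5,6,7}:60
  start at 0(z): 140
  start at 2(x): 105
  start at 4(c): 35
sum over floor = 280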